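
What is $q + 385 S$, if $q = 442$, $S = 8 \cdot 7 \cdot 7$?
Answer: $151362$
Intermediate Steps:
$S = 392$ ($S = 56 \cdot 7 = 392$)
$q + 385 S = 442 + 385 \cdot 392 = 442 + 150920 = 151362$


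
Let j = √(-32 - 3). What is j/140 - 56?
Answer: -56 + I*√35/140 ≈ -56.0 + 0.042258*I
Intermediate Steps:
j = I*√35 (j = √(-35) = I*√35 ≈ 5.9161*I)
j/140 - 56 = (I*√35)/140 - 56 = (I*√35)*(1/140) - 56 = I*√35/140 - 56 = -56 + I*√35/140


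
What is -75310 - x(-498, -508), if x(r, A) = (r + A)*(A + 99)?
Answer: -486764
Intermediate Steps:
x(r, A) = (99 + A)*(A + r) (x(r, A) = (A + r)*(99 + A) = (99 + A)*(A + r))
-75310 - x(-498, -508) = -75310 - ((-508)² + 99*(-508) + 99*(-498) - 508*(-498)) = -75310 - (258064 - 50292 - 49302 + 252984) = -75310 - 1*411454 = -75310 - 411454 = -486764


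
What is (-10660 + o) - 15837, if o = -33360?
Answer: -59857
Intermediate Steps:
(-10660 + o) - 15837 = (-10660 - 33360) - 15837 = -44020 - 15837 = -59857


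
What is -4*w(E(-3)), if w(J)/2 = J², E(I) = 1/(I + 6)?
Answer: -8/9 ≈ -0.88889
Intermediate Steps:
E(I) = 1/(6 + I)
w(J) = 2*J²
-4*w(E(-3)) = -8*(1/(6 - 3))² = -8*(1/3)² = -8*(⅓)² = -8/9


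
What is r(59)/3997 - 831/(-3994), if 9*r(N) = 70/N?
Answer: 251999971/1210984794 ≈ 0.20810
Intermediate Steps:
r(N) = 70/(9*N) (r(N) = (70/N)/9 = 70/(9*N))
r(59)/3997 - 831/(-3994) = ((70/9)/59)/3997 - 831/(-3994) = ((70/9)*(1/59))*(1/3997) - 831*(-1/3994) = (70/531)*(1/3997) + 831/3994 = 10/303201 + 831/3994 = 251999971/1210984794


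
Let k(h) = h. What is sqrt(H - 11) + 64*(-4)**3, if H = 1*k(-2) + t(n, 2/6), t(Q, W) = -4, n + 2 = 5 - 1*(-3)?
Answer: -4096 + I*sqrt(17) ≈ -4096.0 + 4.1231*I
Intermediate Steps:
n = 6 (n = -2 + (5 - 1*(-3)) = -2 + (5 + 3) = -2 + 8 = 6)
H = -6 (H = 1*(-2) - 4 = -2 - 4 = -6)
sqrt(H - 11) + 64*(-4)**3 = sqrt(-6 - 11) + 64*(-4)**3 = sqrt(-17) + 64*(-64) = I*sqrt(17) - 4096 = -4096 + I*sqrt(17)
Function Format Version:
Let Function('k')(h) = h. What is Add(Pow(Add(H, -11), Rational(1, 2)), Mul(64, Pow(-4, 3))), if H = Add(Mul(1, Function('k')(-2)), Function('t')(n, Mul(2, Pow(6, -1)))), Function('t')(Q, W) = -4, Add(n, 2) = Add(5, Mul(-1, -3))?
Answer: Add(-4096, Mul(I, Pow(17, Rational(1, 2)))) ≈ Add(-4096.0, Mul(4.1231, I))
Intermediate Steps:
n = 6 (n = Add(-2, Add(5, Mul(-1, -3))) = Add(-2, Add(5, 3)) = Add(-2, 8) = 6)
H = -6 (H = Add(Mul(1, -2), -4) = Add(-2, -4) = -6)
Add(Pow(Add(H, -11), Rational(1, 2)), Mul(64, Pow(-4, 3))) = Add(Pow(Add(-6, -11), Rational(1, 2)), Mul(64, Pow(-4, 3))) = Add(Pow(-17, Rational(1, 2)), Mul(64, -64)) = Add(Mul(I, Pow(17, Rational(1, 2))), -4096) = Add(-4096, Mul(I, Pow(17, Rational(1, 2))))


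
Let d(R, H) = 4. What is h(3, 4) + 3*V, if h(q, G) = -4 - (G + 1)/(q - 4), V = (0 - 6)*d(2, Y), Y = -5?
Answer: -71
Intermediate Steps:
V = -24 (V = (0 - 6)*4 = -6*4 = -24)
h(q, G) = -4 - (1 + G)/(-4 + q)
h(3, 4) + 3*V = (15 - 1*4 - 4*3)/(-4 + 3) + 3*(-24) = (15 - 4 - 12)/(-1) - 72 = -1*(-1) - 72 = 1 - 72 = -71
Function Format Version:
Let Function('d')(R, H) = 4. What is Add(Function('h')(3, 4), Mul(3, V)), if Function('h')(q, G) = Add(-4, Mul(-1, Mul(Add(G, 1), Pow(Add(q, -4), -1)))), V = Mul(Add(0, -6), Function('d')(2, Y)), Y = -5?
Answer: -71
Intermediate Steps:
V = -24 (V = Mul(Add(0, -6), 4) = Mul(-6, 4) = -24)
Function('h')(q, G) = Add(-4, Mul(-1, Pow(Add(-4, q), -1), Add(1, G))) (Function('h')(q, G) = Add(-4, Mul(-1, Mul(Add(1, G), Pow(Add(-4, q), -1)))) = Add(-4, Mul(-1, Mul(Pow(Add(-4, q), -1), Add(1, G)))) = Add(-4, Mul(-1, Pow(Add(-4, q), -1), Add(1, G))))
Add(Function('h')(3, 4), Mul(3, V)) = Add(Mul(Pow(Add(-4, 3), -1), Add(15, Mul(-1, 4), Mul(-4, 3))), Mul(3, -24)) = Add(Mul(Pow(-1, -1), Add(15, -4, -12)), -72) = Add(Mul(-1, -1), -72) = Add(1, -72) = -71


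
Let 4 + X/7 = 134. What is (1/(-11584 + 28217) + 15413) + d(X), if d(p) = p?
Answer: 271500460/16633 ≈ 16323.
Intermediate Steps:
X = 910 (X = -28 + 7*134 = -28 + 938 = 910)
(1/(-11584 + 28217) + 15413) + d(X) = (1/(-11584 + 28217) + 15413) + 910 = (1/16633 + 15413) + 910 = 256364430/16633 + 910 = 271500460/16633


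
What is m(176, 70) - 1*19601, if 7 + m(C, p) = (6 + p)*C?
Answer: -6232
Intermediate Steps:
m(C, p) = -7 + C*(6 + p) (m(C, p) = -7 + (6 + p)*C = -7 + C*(6 + p))
m(176, 70) - 1*19601 = (-7 + 6*176 + 176*70) - 1*19601 = (-7 + 1056 + 12320) - 19601 = 13369 - 19601 = -6232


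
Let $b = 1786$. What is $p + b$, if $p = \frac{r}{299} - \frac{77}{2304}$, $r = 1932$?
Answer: $\frac{53686807}{29952} \approx 1792.4$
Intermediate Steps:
$p = \frac{192535}{29952}$ ($p = \frac{1932}{299} - \frac{77}{2304} = 1932 \cdot \frac{1}{299} - \frac{77}{2304} = \frac{84}{13} - \frac{77}{2304} = \frac{192535}{29952} \approx 6.4281$)
$p + b = \frac{192535}{29952} + 1786 = \frac{53686807}{29952}$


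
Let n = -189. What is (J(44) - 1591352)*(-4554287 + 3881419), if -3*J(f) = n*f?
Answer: 1068904647440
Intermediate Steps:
J(f) = 63*f (J(f) = -(-63)*f = 63*f)
(J(44) - 1591352)*(-4554287 + 3881419) = (63*44 - 1591352)*(-4554287 + 3881419) = (2772 - 1591352)*(-672868) = -1588580*(-672868) = 1068904647440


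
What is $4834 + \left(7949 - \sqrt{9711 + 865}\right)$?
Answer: $12783 - 4 \sqrt{661} \approx 12680.0$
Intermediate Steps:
$4834 + \left(7949 - \sqrt{9711 + 865}\right) = 4834 + \left(7949 - \sqrt{10576}\right) = 4834 + \left(7949 - 4 \sqrt{661}\right) = 12783 - 4 \sqrt{661}$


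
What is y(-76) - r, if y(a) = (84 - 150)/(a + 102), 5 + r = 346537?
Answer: -4504949/13 ≈ -3.4653e+5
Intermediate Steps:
r = 346532 (r = -5 + 346537 = 346532)
y(a) = -66/(102 + a)
y(-76) - r = -66/(102 - 76) - 1*346532 = -66/26 - 346532 = -66*1/26 - 346532 = -33/13 - 346532 = -4504949/13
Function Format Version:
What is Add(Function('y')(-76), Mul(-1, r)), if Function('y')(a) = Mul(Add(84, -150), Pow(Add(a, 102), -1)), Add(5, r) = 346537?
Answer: Rational(-4504949, 13) ≈ -3.4653e+5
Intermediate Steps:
r = 346532 (r = Add(-5, 346537) = 346532)
Function('y')(a) = Mul(-66, Pow(Add(102, a), -1))
Add(Function('y')(-76), Mul(-1, r)) = Add(Mul(-66, Pow(Add(102, -76), -1)), Mul(-1, 346532)) = Add(Mul(-66, Pow(26, -1)), -346532) = Add(Mul(-66, Rational(1, 26)), -346532) = Add(Rational(-33, 13), -346532) = Rational(-4504949, 13)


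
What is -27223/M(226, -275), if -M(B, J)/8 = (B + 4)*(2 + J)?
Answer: -3889/71760 ≈ -0.054195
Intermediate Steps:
M(B, J) = -8*(2 + J)*(4 + B) (M(B, J) = -8*(B + 4)*(2 + J) = -8*(4 + B)*(2 + J) = -8*(2 + J)*(4 + B))
-27223/M(226, -275) = -27223/(-64 - 32*(-275) - 16*226 - 8*226*(-275)) = -27223/(-64 + 8800 - 3616 + 497200) = -27223/502320 = -27223*1/502320 = -3889/71760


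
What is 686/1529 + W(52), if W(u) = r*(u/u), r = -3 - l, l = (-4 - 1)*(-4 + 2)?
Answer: -19191/1529 ≈ -12.551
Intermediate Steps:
l = 10 (l = -5*(-2) = 10)
r = -13 (r = -3 - 1*10 = -3 - 10 = -13)
W(u) = -13 (W(u) = -13*u/u = -13*1 = -13)
686/1529 + W(52) = 686/1529 - 13 = -19191/1529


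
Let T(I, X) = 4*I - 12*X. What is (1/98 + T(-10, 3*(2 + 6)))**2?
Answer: 1033172449/9604 ≈ 1.0758e+5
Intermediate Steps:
T(I, X) = -12*X + 4*I
(1/98 + T(-10, 3*(2 + 6)))**2 = (1/98 + (-36*(2 + 6) + 4*(-10)))**2 = (1/98 + (-36*8 - 40))**2 = (1/98 + (-12*24 - 40))**2 = (1/98 + (-288 - 40))**2 = (1/98 - 328)**2 = (-32143/98)**2 = 1033172449/9604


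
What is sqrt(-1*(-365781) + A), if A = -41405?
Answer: 2*sqrt(81094) ≈ 569.54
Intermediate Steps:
sqrt(-1*(-365781) + A) = sqrt(-1*(-365781) - 41405) = sqrt(365781 - 41405) = sqrt(324376) = 2*sqrt(81094)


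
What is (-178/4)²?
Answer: 7921/4 ≈ 1980.3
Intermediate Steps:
(-178/4)² = (-178*¼)² = (-89/2)² = 7921/4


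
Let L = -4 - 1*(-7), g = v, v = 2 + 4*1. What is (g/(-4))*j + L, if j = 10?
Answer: -12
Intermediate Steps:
v = 6 (v = 2 + 4 = 6)
g = 6
L = 3 (L = -4 + 7 = 3)
(g/(-4))*j + L = (6/(-4))*10 + 3 = (6*(-¼))*10 + 3 = -3/2*10 + 3 = -15 + 3 = -12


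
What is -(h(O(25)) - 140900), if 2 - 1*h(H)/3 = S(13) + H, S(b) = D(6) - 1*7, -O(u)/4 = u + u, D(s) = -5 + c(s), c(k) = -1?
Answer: 140255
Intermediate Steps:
D(s) = -6 (D(s) = -5 - 1 = -6)
O(u) = -8*u (O(u) = -4*(u + u) = -8*u)
S(b) = -13 (S(b) = -6 - 1*7 = -6 - 7 = -13)
h(H) = 45 - 3*H (h(H) = 6 - 3*(-13 + H) = 6 + (39 - 3*H) = 45 - 3*H)
-(h(O(25)) - 140900) = -((45 - (-24)*25) - 140900) = -((45 - 3*(-200)) - 140900) = -((45 + 600) - 140900) = -(645 - 140900) = -1*(-140255) = 140255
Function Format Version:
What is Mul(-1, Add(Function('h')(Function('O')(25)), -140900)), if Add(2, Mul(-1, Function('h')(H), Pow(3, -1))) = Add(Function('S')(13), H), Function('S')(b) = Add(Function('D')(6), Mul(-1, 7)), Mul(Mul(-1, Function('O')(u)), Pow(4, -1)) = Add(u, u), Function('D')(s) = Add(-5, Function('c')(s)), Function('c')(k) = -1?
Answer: 140255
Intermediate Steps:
Function('D')(s) = -6 (Function('D')(s) = Add(-5, -1) = -6)
Function('O')(u) = Mul(-8, u) (Function('O')(u) = Mul(-4, Add(u, u)) = Mul(-4, Mul(2, u)) = Mul(-8, u))
Function('S')(b) = -13 (Function('S')(b) = Add(-6, Mul(-1, 7)) = Add(-6, -7) = -13)
Function('h')(H) = Add(45, Mul(-3, H)) (Function('h')(H) = Add(6, Mul(-3, Add(-13, H))) = Add(6, Add(39, Mul(-3, H))) = Add(45, Mul(-3, H)))
Mul(-1, Add(Function('h')(Function('O')(25)), -140900)) = Mul(-1, Add(Add(45, Mul(-3, Mul(-8, 25))), -140900)) = Mul(-1, Add(Add(45, Mul(-3, -200)), -140900)) = Mul(-1, Add(Add(45, 600), -140900)) = Mul(-1, Add(645, -140900)) = Mul(-1, -140255) = 140255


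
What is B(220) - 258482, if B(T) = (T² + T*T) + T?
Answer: -161462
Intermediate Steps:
B(T) = T + 2*T² (B(T) = (T² + T²) + T = 2*T² + T = T + 2*T²)
B(220) - 258482 = 220*(1 + 2*220) - 258482 = 220*(1 + 440) - 258482 = 220*441 - 258482 = 97020 - 258482 = -161462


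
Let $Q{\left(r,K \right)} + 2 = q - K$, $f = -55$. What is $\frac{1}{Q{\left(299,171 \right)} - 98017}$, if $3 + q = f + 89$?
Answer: $- \frac{1}{98159} \approx -1.0188 \cdot 10^{-5}$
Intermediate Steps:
$q = 31$ ($q = -3 + \left(-55 + 89\right) = -3 + 34 = 31$)
$Q{\left(r,K \right)} = 29 - K$ ($Q{\left(r,K \right)} = -2 - \left(-31 + K\right) = 29 - K$)
$\frac{1}{Q{\left(299,171 \right)} - 98017} = \frac{1}{\left(29 - 171\right) - 98017} = \frac{1}{-142 - 98017} = \frac{1}{-98159} = - \frac{1}{98159}$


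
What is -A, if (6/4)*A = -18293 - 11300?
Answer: 59186/3 ≈ 19729.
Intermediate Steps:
A = -59186/3 (A = 2*(-18293 - 11300)/3 = (⅔)*(-29593) = -59186/3 ≈ -19729.)
-A = -1*(-59186/3) = 59186/3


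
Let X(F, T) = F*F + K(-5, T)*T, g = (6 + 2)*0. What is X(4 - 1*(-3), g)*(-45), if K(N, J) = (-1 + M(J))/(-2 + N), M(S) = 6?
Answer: -2205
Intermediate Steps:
g = 0 (g = 8*0 = 0)
K(N, J) = 5/(-2 + N) (K(N, J) = (-1 + 6)/(-2 + N) = 5/(-2 + N))
X(F, T) = F² - 5*T/7 (X(F, T) = F*F + (5/(-2 - 5))*T = F² + (5/(-7))*T = F² + (5*(-⅐))*T = F² - 5*T/7)
X(4 - 1*(-3), g)*(-45) = ((4 - 1*(-3))² - 5/7*0)*(-45) = ((4 + 3)² + 0)*(-45) = (7² + 0)*(-45) = (49 + 0)*(-45) = 49*(-45) = -2205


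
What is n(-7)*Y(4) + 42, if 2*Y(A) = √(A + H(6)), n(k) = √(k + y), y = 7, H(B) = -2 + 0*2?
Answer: 42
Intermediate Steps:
H(B) = -2 (H(B) = -2 + 0 = -2)
n(k) = √(7 + k) (n(k) = √(k + 7) = √(7 + k))
Y(A) = √(-2 + A)/2 (Y(A) = √(A - 2)/2 = √(-2 + A)/2)
n(-7)*Y(4) + 42 = √(7 - 7)*(√(-2 + 4)/2) + 42 = √0*(√2/2) + 42 = 0*(√2/2) + 42 = 0 + 42 = 42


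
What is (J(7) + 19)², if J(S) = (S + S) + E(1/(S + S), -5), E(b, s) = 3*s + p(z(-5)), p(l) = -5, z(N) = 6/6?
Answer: 169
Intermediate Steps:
z(N) = 1 (z(N) = 6*(⅙) = 1)
E(b, s) = -5 + 3*s (E(b, s) = 3*s - 5 = -5 + 3*s)
J(S) = -20 + 2*S (J(S) = (S + S) + (-5 + 3*(-5)) = 2*S + (-5 - 15) = 2*S - 20 = -20 + 2*S)
(J(7) + 19)² = ((-20 + 2*7) + 19)² = ((-20 + 14) + 19)² = (-6 + 19)² = 13² = 169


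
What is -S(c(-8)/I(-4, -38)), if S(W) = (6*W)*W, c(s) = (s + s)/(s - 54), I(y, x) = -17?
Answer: -384/277729 ≈ -0.0013826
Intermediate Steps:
c(s) = 2*s/(-54 + s) (c(s) = (2*s)/(-54 + s) = 2*s/(-54 + s))
S(W) = 6*W**2
-S(c(-8)/I(-4, -38)) = -6*((2*(-8)/(-54 - 8))/(-17))**2 = -6*((2*(-8)/(-62))*(-1/17))**2 = -6*((2*(-8)*(-1/62))*(-1/17))**2 = -6*((8/31)*(-1/17))**2 = -6*(-8/527)**2 = -6*64/277729 = -1*384/277729 = -384/277729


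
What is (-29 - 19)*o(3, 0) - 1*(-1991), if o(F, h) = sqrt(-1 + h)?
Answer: 1991 - 48*I ≈ 1991.0 - 48.0*I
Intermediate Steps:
(-29 - 19)*o(3, 0) - 1*(-1991) = (-29 - 19)*sqrt(-1 + 0) - 1*(-1991) = -48*I + 1991 = 1991 - 48*I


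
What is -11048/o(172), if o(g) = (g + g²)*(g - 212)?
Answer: 1381/148780 ≈ 0.0092822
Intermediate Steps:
o(g) = (-212 + g)*(g + g²) (o(g) = (g + g²)*(-212 + g) = (-212 + g)*(g + g²))
-11048/o(172) = -11048*1/(172*(-212 + 172² - 211*172)) = -11048*1/(172*(-212 + 29584 - 36292)) = -11048/(172*(-6920)) = -11048/(-1190240) = -11048*(-1/1190240) = 1381/148780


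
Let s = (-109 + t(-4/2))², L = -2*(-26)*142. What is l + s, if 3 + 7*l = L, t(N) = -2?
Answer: 93628/7 ≈ 13375.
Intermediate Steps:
L = 7384 (L = 52*142 = 7384)
l = 7381/7 (l = -3/7 + (⅐)*7384 = -3/7 + 7384/7 = 7381/7 ≈ 1054.4)
s = 12321 (s = (-109 - 2)² = (-111)² = 12321)
l + s = 7381/7 + 12321 = 93628/7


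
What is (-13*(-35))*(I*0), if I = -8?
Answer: 0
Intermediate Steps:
(-13*(-35))*(I*0) = (-13*(-35))*(-8*0) = 455*0 = 0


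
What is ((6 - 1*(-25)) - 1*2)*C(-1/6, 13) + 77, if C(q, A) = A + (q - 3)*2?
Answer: 811/3 ≈ 270.33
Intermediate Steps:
C(q, A) = -6 + A + 2*q (C(q, A) = A + (-3 + q)*2 = A + (-6 + 2*q) = -6 + A + 2*q)
((6 - 1*(-25)) - 1*2)*C(-1/6, 13) + 77 = ((6 - 1*(-25)) - 1*2)*(-6 + 13 + 2*(-1/6)) + 77 = ((6 + 25) - 2)*(-6 + 13 + 2*(-1*⅙)) + 77 = (31 - 2)*(-6 + 13 + 2*(-⅙)) + 77 = 29*(-6 + 13 - ⅓) + 77 = 29*(20/3) + 77 = 580/3 + 77 = 811/3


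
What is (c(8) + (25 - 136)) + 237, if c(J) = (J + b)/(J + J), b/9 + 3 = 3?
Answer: 253/2 ≈ 126.50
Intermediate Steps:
b = 0 (b = -27 + 9*3 = -27 + 27 = 0)
c(J) = ½ (c(J) = (J + 0)/(J + J) = J/((2*J)) = J*(1/(2*J)) = ½)
(c(8) + (25 - 136)) + 237 = (½ + (25 - 136)) + 237 = (½ - 111) + 237 = -221/2 + 237 = 253/2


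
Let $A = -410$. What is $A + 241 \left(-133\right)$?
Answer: $-32463$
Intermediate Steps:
$A + 241 \left(-133\right) = -410 + 241 \left(-133\right) = -410 - 32053 = -32463$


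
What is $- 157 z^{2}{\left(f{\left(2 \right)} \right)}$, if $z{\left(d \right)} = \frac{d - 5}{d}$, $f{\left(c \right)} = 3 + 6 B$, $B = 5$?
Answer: $- \frac{123088}{1089} \approx -113.03$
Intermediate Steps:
$f{\left(c \right)} = 33$ ($f{\left(c \right)} = 3 + 6 \cdot 5 = 3 + 30 = 33$)
$z{\left(d \right)} = \frac{-5 + d}{d}$
$- 157 z^{2}{\left(f{\left(2 \right)} \right)} = - 157 \left(\frac{-5 + 33}{33}\right)^{2} = - 157 \left(\frac{1}{33} \cdot 28\right)^{2} = - 157 \left(\frac{28}{33}\right)^{2} = \left(-157\right) \frac{784}{1089} = - \frac{123088}{1089}$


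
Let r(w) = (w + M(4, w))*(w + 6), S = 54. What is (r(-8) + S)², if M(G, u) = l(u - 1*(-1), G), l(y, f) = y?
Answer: 7056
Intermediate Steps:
M(G, u) = 1 + u (M(G, u) = u - 1*(-1) = u + 1 = 1 + u)
r(w) = (1 + 2*w)*(6 + w) (r(w) = (w + (1 + w))*(w + 6) = (1 + 2*w)*(6 + w))
(r(-8) + S)² = ((6 + 2*(-8)² + 13*(-8)) + 54)² = ((6 + 2*64 - 104) + 54)² = ((6 + 128 - 104) + 54)² = (30 + 54)² = 84² = 7056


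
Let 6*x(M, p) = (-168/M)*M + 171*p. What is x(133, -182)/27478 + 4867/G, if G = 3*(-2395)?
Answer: -171205201/197429430 ≈ -0.86717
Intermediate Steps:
x(M, p) = -28 + 57*p/2 (x(M, p) = ((-168/M)*M + 171*p)/6 = (-168 + 171*p)/6 = -28 + 57*p/2)
G = -7185
x(133, -182)/27478 + 4867/G = (-28 + (57/2)*(-182))/27478 + 4867/(-7185) = (-28 - 5187)*(1/27478) + 4867*(-1/7185) = -5215*1/27478 - 4867/7185 = -5215/27478 - 4867/7185 = -171205201/197429430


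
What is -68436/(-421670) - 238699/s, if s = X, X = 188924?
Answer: -43861502233/39831791540 ≈ -1.1012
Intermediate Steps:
s = 188924
-68436/(-421670) - 238699/s = -68436/(-421670) - 238699/188924 = -68436*(-1/421670) - 238699*1/188924 = 34218/210835 - 238699/188924 = -43861502233/39831791540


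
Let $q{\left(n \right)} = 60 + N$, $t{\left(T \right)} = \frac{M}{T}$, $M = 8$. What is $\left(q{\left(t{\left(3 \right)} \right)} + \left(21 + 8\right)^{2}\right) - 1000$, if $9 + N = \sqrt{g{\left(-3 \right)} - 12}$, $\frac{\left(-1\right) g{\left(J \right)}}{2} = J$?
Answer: $-108 + i \sqrt{6} \approx -108.0 + 2.4495 i$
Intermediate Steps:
$g{\left(J \right)} = - 2 J$
$N = -9 + i \sqrt{6}$ ($N = -9 + \sqrt{\left(-2\right) \left(-3\right) - 12} = -9 + \sqrt{6 - 12} = -9 + \sqrt{-6} = -9 + i \sqrt{6} \approx -9.0 + 2.4495 i$)
$t{\left(T \right)} = \frac{8}{T}$
$q{\left(n \right)} = 51 + i \sqrt{6}$ ($q{\left(n \right)} = 60 - \left(9 - i \sqrt{6}\right) = 51 + i \sqrt{6}$)
$\left(q{\left(t{\left(3 \right)} \right)} + \left(21 + 8\right)^{2}\right) - 1000 = \left(\left(51 + i \sqrt{6}\right) + \left(21 + 8\right)^{2}\right) - 1000 = \left(\left(51 + i \sqrt{6}\right) + 29^{2}\right) - 1000 = \left(\left(51 + i \sqrt{6}\right) + 841\right) - 1000 = \left(892 + i \sqrt{6}\right) - 1000 = -108 + i \sqrt{6}$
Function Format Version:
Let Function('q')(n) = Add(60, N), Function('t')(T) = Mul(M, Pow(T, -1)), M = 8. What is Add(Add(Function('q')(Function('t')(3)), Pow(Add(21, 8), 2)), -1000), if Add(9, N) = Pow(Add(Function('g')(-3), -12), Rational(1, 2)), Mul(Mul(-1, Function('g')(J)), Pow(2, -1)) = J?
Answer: Add(-108, Mul(I, Pow(6, Rational(1, 2)))) ≈ Add(-108.00, Mul(2.4495, I))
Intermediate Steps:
Function('g')(J) = Mul(-2, J)
N = Add(-9, Mul(I, Pow(6, Rational(1, 2)))) (N = Add(-9, Pow(Add(Mul(-2, -3), -12), Rational(1, 2))) = Add(-9, Pow(Add(6, -12), Rational(1, 2))) = Add(-9, Pow(-6, Rational(1, 2))) = Add(-9, Mul(I, Pow(6, Rational(1, 2)))) ≈ Add(-9.0000, Mul(2.4495, I)))
Function('t')(T) = Mul(8, Pow(T, -1))
Function('q')(n) = Add(51, Mul(I, Pow(6, Rational(1, 2)))) (Function('q')(n) = Add(60, Add(-9, Mul(I, Pow(6, Rational(1, 2))))) = Add(51, Mul(I, Pow(6, Rational(1, 2)))))
Add(Add(Function('q')(Function('t')(3)), Pow(Add(21, 8), 2)), -1000) = Add(Add(Add(51, Mul(I, Pow(6, Rational(1, 2)))), Pow(Add(21, 8), 2)), -1000) = Add(Add(Add(51, Mul(I, Pow(6, Rational(1, 2)))), Pow(29, 2)), -1000) = Add(Add(Add(51, Mul(I, Pow(6, Rational(1, 2)))), 841), -1000) = Add(Add(892, Mul(I, Pow(6, Rational(1, 2)))), -1000) = Add(-108, Mul(I, Pow(6, Rational(1, 2))))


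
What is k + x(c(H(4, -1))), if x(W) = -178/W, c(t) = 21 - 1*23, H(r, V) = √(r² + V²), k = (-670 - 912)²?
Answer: 2502813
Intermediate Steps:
k = 2502724 (k = (-1582)² = 2502724)
H(r, V) = √(V² + r²)
c(t) = -2 (c(t) = 21 - 23 = -2)
k + x(c(H(4, -1))) = 2502724 - 178/(-2) = 2502724 - 178*(-½) = 2502724 + 89 = 2502813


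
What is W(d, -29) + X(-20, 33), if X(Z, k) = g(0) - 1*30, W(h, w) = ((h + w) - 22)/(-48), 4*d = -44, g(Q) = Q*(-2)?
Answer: -689/24 ≈ -28.708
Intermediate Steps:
g(Q) = -2*Q
d = -11 (d = (¼)*(-44) = -11)
W(h, w) = 11/24 - h/48 - w/48 (W(h, w) = (-22 + h + w)*(-1/48) = 11/24 - h/48 - w/48)
X(Z, k) = -30 (X(Z, k) = -2*0 - 1*30 = 0 - 30 = -30)
W(d, -29) + X(-20, 33) = (11/24 - 1/48*(-11) - 1/48*(-29)) - 30 = (11/24 + 11/48 + 29/48) - 30 = 31/24 - 30 = -689/24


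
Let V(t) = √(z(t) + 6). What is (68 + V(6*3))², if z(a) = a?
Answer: 4648 + 272*√6 ≈ 5314.3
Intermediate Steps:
V(t) = √(6 + t) (V(t) = √(t + 6) = √(6 + t))
(68 + V(6*3))² = (68 + √(6 + 6*3))² = (68 + √(6 + 18))² = (68 + √24)² = (68 + 2*√6)²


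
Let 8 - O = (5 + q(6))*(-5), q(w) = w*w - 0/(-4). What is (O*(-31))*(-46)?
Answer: 303738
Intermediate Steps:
q(w) = w² (q(w) = w² - 0*(-1)/4 = w² - 1*0 = w² + 0 = w²)
O = 213 (O = 8 - (5 + 6²)*(-5) = 8 - (5 + 36)*(-5) = 8 - 41*(-5) = 8 - 1*(-205) = 8 + 205 = 213)
(O*(-31))*(-46) = (213*(-31))*(-46) = -6603*(-46) = 303738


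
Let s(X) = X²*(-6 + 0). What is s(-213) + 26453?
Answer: -245761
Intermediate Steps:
s(X) = -6*X² (s(X) = X²*(-6) = -6*X²)
s(-213) + 26453 = -6*(-213)² + 26453 = -6*45369 + 26453 = -272214 + 26453 = -245761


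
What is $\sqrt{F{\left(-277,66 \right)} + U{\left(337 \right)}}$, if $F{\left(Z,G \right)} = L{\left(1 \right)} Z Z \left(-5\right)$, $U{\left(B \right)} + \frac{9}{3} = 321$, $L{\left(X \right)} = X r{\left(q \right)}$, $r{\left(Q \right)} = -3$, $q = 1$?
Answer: $9 \sqrt{14213} \approx 1073.0$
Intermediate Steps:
$L{\left(X \right)} = - 3 X$ ($L{\left(X \right)} = X \left(-3\right) = - 3 X$)
$U{\left(B \right)} = 318$ ($U{\left(B \right)} = -3 + 321 = 318$)
$F{\left(Z,G \right)} = 15 Z^{2}$ ($F{\left(Z,G \right)} = \left(-3\right) 1 Z Z \left(-5\right) = - 3 Z \left(- 5 Z\right) = 15 Z^{2}$)
$\sqrt{F{\left(-277,66 \right)} + U{\left(337 \right)}} = \sqrt{15 \left(-277\right)^{2} + 318} = \sqrt{15 \cdot 76729 + 318} = \sqrt{1150935 + 318} = \sqrt{1151253} = 9 \sqrt{14213}$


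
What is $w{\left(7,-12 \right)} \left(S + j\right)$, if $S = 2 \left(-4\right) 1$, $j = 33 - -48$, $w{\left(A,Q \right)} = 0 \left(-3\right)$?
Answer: $0$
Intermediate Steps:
$w{\left(A,Q \right)} = 0$
$j = 81$ ($j = 33 + 48 = 81$)
$S = -8$ ($S = \left(-8\right) 1 = -8$)
$w{\left(7,-12 \right)} \left(S + j\right) = 0 \left(-8 + 81\right) = 0 \cdot 73 = 0$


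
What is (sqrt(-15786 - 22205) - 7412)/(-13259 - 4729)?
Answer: 1853/4497 - I*sqrt(37991)/17988 ≈ 0.41205 - 0.010836*I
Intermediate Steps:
(sqrt(-15786 - 22205) - 7412)/(-13259 - 4729) = (sqrt(-37991) - 7412)/(-17988) = (I*sqrt(37991) - 7412)*(-1/17988) = (-7412 + I*sqrt(37991))*(-1/17988) = 1853/4497 - I*sqrt(37991)/17988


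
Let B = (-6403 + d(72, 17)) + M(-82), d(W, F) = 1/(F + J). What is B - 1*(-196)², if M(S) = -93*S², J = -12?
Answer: -3350754/5 ≈ -6.7015e+5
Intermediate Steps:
d(W, F) = 1/(-12 + F) (d(W, F) = 1/(F - 12) = 1/(-12 + F))
B = -3158674/5 (B = (-6403 + 1/(-12 + 17)) - 93*(-82)² = (-6403 + 1/5) - 93*6724 = (-6403 + ⅕) - 625332 = -32014/5 - 625332 = -3158674/5 ≈ -6.3174e+5)
B - 1*(-196)² = -3158674/5 - 1*(-196)² = -3158674/5 - 1*38416 = -3158674/5 - 38416 = -3350754/5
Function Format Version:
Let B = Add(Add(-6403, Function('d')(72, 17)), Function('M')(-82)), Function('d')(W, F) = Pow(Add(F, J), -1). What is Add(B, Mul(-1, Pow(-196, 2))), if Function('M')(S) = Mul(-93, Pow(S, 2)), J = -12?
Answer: Rational(-3350754, 5) ≈ -6.7015e+5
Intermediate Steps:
Function('d')(W, F) = Pow(Add(-12, F), -1) (Function('d')(W, F) = Pow(Add(F, -12), -1) = Pow(Add(-12, F), -1))
B = Rational(-3158674, 5) (B = Add(Add(-6403, Pow(Add(-12, 17), -1)), Mul(-93, Pow(-82, 2))) = Add(Add(-6403, Pow(5, -1)), Mul(-93, 6724)) = Add(Add(-6403, Rational(1, 5)), -625332) = Add(Rational(-32014, 5), -625332) = Rational(-3158674, 5) ≈ -6.3174e+5)
Add(B, Mul(-1, Pow(-196, 2))) = Add(Rational(-3158674, 5), Mul(-1, Pow(-196, 2))) = Add(Rational(-3158674, 5), Mul(-1, 38416)) = Add(Rational(-3158674, 5), -38416) = Rational(-3350754, 5)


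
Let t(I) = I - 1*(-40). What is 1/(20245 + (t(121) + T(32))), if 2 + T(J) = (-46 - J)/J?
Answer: 16/326425 ≈ 4.9016e-5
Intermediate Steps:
t(I) = 40 + I (t(I) = I + 40 = 40 + I)
T(J) = -2 + (-46 - J)/J
1/(20245 + (t(121) + T(32))) = 1/(20245 + ((40 + 121) + (-3 - 46/32))) = 1/(20245 + (161 + (-3 - 46*1/32))) = 1/(20245 + (161 + (-3 - 23/16))) = 1/(20245 + (161 - 71/16)) = 1/(20245 + 2505/16) = 1/(326425/16) = 16/326425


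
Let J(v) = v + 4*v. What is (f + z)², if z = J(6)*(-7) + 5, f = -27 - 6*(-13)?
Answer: 23716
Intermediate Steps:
J(v) = 5*v
f = 51 (f = -27 - 1*(-78) = -27 + 78 = 51)
z = -205 (z = (5*6)*(-7) + 5 = 30*(-7) + 5 = -210 + 5 = -205)
(f + z)² = (51 - 205)² = (-154)² = 23716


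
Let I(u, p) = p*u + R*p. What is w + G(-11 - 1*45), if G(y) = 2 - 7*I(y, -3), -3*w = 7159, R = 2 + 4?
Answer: -10303/3 ≈ -3434.3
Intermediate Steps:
R = 6
w = -7159/3 (w = -⅓*7159 = -7159/3 ≈ -2386.3)
I(u, p) = 6*p + p*u (I(u, p) = p*u + 6*p = 6*p + p*u)
G(y) = 128 + 21*y (G(y) = 2 - (-21)*(6 + y) = 2 - 7*(-18 - 3*y) = 2 + (126 + 21*y) = 128 + 21*y)
w + G(-11 - 1*45) = -7159/3 + (128 + 21*(-11 - 1*45)) = -7159/3 + (128 + 21*(-11 - 45)) = -7159/3 + (128 + 21*(-56)) = -7159/3 + (128 - 1176) = -7159/3 - 1048 = -10303/3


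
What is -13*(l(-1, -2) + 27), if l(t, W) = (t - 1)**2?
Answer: -403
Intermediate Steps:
l(t, W) = (-1 + t)**2
-13*(l(-1, -2) + 27) = -13*((-1 - 1)**2 + 27) = -13*((-2)**2 + 27) = -13*(4 + 27) = -13*31 = -403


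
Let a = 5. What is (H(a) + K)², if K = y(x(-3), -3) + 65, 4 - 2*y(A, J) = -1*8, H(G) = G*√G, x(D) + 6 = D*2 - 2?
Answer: 5166 + 710*√5 ≈ 6753.6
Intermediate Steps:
x(D) = -8 + 2*D (x(D) = -6 + (D*2 - 2) = -6 + (2*D - 2) = -6 + (-2 + 2*D) = -8 + 2*D)
H(G) = G^(3/2)
y(A, J) = 6 (y(A, J) = 2 - (-1)*8/2 = 2 - ½*(-8) = 2 + 4 = 6)
K = 71 (K = 6 + 65 = 71)
(H(a) + K)² = (5^(3/2) + 71)² = (5*√5 + 71)² = (71 + 5*√5)²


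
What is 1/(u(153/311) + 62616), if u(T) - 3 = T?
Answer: 311/19474662 ≈ 1.5969e-5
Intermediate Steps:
u(T) = 3 + T
1/(u(153/311) + 62616) = 1/((3 + 153/311) + 62616) = 1/(1086/311 + 62616) = 1/(19474662/311) = 311/19474662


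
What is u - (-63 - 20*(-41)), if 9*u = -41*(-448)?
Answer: 11555/9 ≈ 1283.9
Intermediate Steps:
u = 18368/9 (u = (-41*(-448))/9 = (1/9)*18368 = 18368/9 ≈ 2040.9)
u - (-63 - 20*(-41)) = 18368/9 - (-63 - 20*(-41)) = 18368/9 - (-63 + 820) = 18368/9 - 1*757 = 18368/9 - 757 = 11555/9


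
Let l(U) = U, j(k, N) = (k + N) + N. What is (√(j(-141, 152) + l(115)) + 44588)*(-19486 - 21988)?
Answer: -1849242712 - 41474*√278 ≈ -1.8499e+9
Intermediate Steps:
j(k, N) = k + 2*N (j(k, N) = (N + k) + N = k + 2*N)
(√(j(-141, 152) + l(115)) + 44588)*(-19486 - 21988) = (√((-141 + 2*152) + 115) + 44588)*(-19486 - 21988) = (√((-141 + 304) + 115) + 44588)*(-41474) = (√(163 + 115) + 44588)*(-41474) = (√278 + 44588)*(-41474) = (44588 + √278)*(-41474) = -1849242712 - 41474*√278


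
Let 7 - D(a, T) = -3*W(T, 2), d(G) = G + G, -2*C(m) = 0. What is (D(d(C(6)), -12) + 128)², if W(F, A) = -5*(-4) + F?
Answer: 25281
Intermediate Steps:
C(m) = 0 (C(m) = -½*0 = 0)
W(F, A) = 20 + F
d(G) = 2*G
D(a, T) = 67 + 3*T (D(a, T) = 7 - (-3)*(20 + T) = 7 - (-60 - 3*T) = 7 + (60 + 3*T) = 67 + 3*T)
(D(d(C(6)), -12) + 128)² = ((67 + 3*(-12)) + 128)² = ((67 - 36) + 128)² = (31 + 128)² = 159² = 25281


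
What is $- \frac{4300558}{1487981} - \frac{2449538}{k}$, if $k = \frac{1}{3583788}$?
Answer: $- \frac{13062427042368063622}{1487981} \approx -8.7786 \cdot 10^{12}$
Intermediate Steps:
$k = \frac{1}{3583788} \approx 2.7903 \cdot 10^{-7}$
$- \frac{4300558}{1487981} - \frac{2449538}{k} = - \frac{4300558}{1487981} - 2449538 \frac{1}{\frac{1}{3583788}} = \left(-4300558\right) \frac{1}{1487981} - 8778624889944 = - \frac{4300558}{1487981} - 8778624889944 = - \frac{13062427042368063622}{1487981}$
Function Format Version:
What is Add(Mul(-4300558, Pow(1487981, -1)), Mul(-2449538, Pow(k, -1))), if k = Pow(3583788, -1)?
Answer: Rational(-13062427042368063622, 1487981) ≈ -8.7786e+12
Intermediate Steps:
k = Rational(1, 3583788) ≈ 2.7903e-7
Add(Mul(-4300558, Pow(1487981, -1)), Mul(-2449538, Pow(k, -1))) = Add(Mul(-4300558, Pow(1487981, -1)), Mul(-2449538, Pow(Rational(1, 3583788), -1))) = Add(Mul(-4300558, Rational(1, 1487981)), Mul(-2449538, 3583788)) = Add(Rational(-4300558, 1487981), -8778624889944) = Rational(-13062427042368063622, 1487981)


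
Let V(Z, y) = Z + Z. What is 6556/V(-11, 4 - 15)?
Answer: -298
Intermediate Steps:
V(Z, y) = 2*Z
6556/V(-11, 4 - 15) = 6556/((2*(-11))) = 6556/(-22) = 6556*(-1/22) = -298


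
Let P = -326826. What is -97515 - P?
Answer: 229311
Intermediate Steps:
-97515 - P = -97515 - 1*(-326826) = -97515 + 326826 = 229311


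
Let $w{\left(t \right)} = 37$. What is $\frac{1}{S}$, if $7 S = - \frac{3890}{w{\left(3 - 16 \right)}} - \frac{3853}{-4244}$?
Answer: $- \frac{1099196}{16366599} \approx -0.067161$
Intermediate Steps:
$S = - \frac{16366599}{1099196}$ ($S = \frac{- \frac{3890}{37} - \frac{3853}{-4244}}{7} = \frac{\left(-3890\right) \frac{1}{37} - - \frac{3853}{4244}}{7} = \frac{- \frac{3890}{37} + \frac{3853}{4244}}{7} = \frac{1}{7} \left(- \frac{16366599}{157028}\right) = - \frac{16366599}{1099196} \approx -14.89$)
$\frac{1}{S} = \frac{1}{- \frac{16366599}{1099196}} = - \frac{1099196}{16366599}$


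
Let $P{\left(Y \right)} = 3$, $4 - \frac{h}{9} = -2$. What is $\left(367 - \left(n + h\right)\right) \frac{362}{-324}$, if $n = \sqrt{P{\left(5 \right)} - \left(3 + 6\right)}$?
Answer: $- \frac{56653}{162} + \frac{181 i \sqrt{6}}{162} \approx -349.71 + 2.7368 i$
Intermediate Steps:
$h = 54$ ($h = 36 - -18 = 36 + 18 = 54$)
$n = i \sqrt{6}$ ($n = \sqrt{3 - \left(3 + 6\right)} = \sqrt{3 - 9} = \sqrt{-6} = i \sqrt{6} \approx 2.4495 i$)
$\left(367 - \left(n + h\right)\right) \frac{362}{-324} = \left(367 - \left(i \sqrt{6} + 54\right)\right) \frac{362}{-324} = \left(367 - \left(54 + i \sqrt{6}\right)\right) 362 \left(- \frac{1}{324}\right) = \left(367 - \left(54 + i \sqrt{6}\right)\right) \left(- \frac{181}{162}\right) = \left(313 - i \sqrt{6}\right) \left(- \frac{181}{162}\right) = - \frac{56653}{162} + \frac{181 i \sqrt{6}}{162}$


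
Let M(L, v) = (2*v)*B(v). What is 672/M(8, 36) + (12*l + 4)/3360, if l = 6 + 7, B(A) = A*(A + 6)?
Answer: 61/1134 ≈ 0.053792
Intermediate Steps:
B(A) = A*(6 + A)
M(L, v) = 2*v**2*(6 + v) (M(L, v) = (2*v)*(v*(6 + v)) = 2*v**2*(6 + v))
l = 13
672/M(8, 36) + (12*l + 4)/3360 = 672/((2*36**2*(6 + 36))) + (12*13 + 4)/3360 = 672/((2*1296*42)) + (156 + 4)*(1/3360) = 672/108864 + 160*(1/3360) = 672*(1/108864) + 1/21 = 1/162 + 1/21 = 61/1134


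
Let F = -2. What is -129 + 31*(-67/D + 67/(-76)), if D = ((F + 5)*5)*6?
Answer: -613571/3420 ≈ -179.41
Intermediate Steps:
D = 90 (D = ((-2 + 5)*5)*6 = (3*5)*6 = 15*6 = 90)
-129 + 31*(-67/D + 67/(-76)) = -129 + 31*(-67/90 + 67/(-76)) = -129 + 31*(-67*1/90 + 67*(-1/76)) = -129 + 31*(-67/90 - 67/76) = -129 + 31*(-5561/3420) = -129 - 172391/3420 = -613571/3420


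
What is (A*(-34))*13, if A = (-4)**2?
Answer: -7072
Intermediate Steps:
A = 16
(A*(-34))*13 = (16*(-34))*13 = -544*13 = -7072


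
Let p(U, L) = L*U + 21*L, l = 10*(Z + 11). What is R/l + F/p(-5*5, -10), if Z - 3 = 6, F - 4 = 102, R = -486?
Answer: 11/50 ≈ 0.22000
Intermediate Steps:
F = 106 (F = 4 + 102 = 106)
Z = 9 (Z = 3 + 6 = 9)
l = 200 (l = 10*(9 + 11) = 10*20 = 200)
p(U, L) = 21*L + L*U
R/l + F/p(-5*5, -10) = -486/200 + 106/((-10*(21 - 5*5))) = -486*1/200 + 106/((-10*(21 - 25))) = -243/100 + 106/((-10*(-4))) = -243/100 + 106/40 = -243/100 + 106*(1/40) = -243/100 + 53/20 = 11/50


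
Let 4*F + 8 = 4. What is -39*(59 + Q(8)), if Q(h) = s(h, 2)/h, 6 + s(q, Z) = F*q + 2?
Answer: -4485/2 ≈ -2242.5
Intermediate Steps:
F = -1 (F = -2 + (¼)*4 = -2 + 1 = -1)
s(q, Z) = -4 - q (s(q, Z) = -6 + (-q + 2) = -6 + (2 - q) = -4 - q)
Q(h) = (-4 - h)/h
-39*(59 + Q(8)) = -39*(59 + (-4 - 1*8)/8) = -39*(59 + (-4 - 8)/8) = -39*(59 + (⅛)*(-12)) = -39*(59 - 3/2) = -39*115/2 = -4485/2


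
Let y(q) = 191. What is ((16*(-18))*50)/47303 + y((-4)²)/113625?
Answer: -1627165127/5374803375 ≈ -0.30274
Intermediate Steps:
((16*(-18))*50)/47303 + y((-4)²)/113625 = ((16*(-18))*50)/47303 + 191/113625 = -288*50*(1/47303) + 191*(1/113625) = -14400*1/47303 + 191/113625 = -14400/47303 + 191/113625 = -1627165127/5374803375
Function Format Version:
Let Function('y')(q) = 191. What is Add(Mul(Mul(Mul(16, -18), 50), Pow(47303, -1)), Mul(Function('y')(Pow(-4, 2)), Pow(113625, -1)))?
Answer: Rational(-1627165127, 5374803375) ≈ -0.30274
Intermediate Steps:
Add(Mul(Mul(Mul(16, -18), 50), Pow(47303, -1)), Mul(Function('y')(Pow(-4, 2)), Pow(113625, -1))) = Add(Mul(Mul(Mul(16, -18), 50), Pow(47303, -1)), Mul(191, Pow(113625, -1))) = Add(Mul(Mul(-288, 50), Rational(1, 47303)), Mul(191, Rational(1, 113625))) = Add(Mul(-14400, Rational(1, 47303)), Rational(191, 113625)) = Add(Rational(-14400, 47303), Rational(191, 113625)) = Rational(-1627165127, 5374803375)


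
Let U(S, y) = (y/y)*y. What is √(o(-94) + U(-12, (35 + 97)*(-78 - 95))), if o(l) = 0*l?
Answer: 2*I*√5709 ≈ 151.12*I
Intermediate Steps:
U(S, y) = y (U(S, y) = 1*y = y)
o(l) = 0
√(o(-94) + U(-12, (35 + 97)*(-78 - 95))) = √(0 + (35 + 97)*(-78 - 95)) = √(0 + 132*(-173)) = √(0 - 22836) = √(-22836) = 2*I*√5709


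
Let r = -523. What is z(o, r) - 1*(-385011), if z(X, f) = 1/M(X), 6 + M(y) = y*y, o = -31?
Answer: 367685506/955 ≈ 3.8501e+5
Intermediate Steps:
M(y) = -6 + y² (M(y) = -6 + y*y = -6 + y²)
z(X, f) = 1/(-6 + X²)
z(o, r) - 1*(-385011) = 1/(-6 + (-31)²) - 1*(-385011) = 1/(-6 + 961) + 385011 = 1/955 + 385011 = 367685506/955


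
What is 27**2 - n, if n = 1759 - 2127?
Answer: 1097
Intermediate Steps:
n = -368
27**2 - n = 27**2 - 1*(-368) = 729 + 368 = 1097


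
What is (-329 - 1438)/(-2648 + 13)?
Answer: 57/85 ≈ 0.67059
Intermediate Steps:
(-329 - 1438)/(-2648 + 13) = -1767/(-2635) = -1767*(-1/2635) = 57/85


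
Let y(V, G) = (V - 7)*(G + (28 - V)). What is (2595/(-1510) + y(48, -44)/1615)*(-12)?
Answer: 9783798/243865 ≈ 40.120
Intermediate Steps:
y(V, G) = (-7 + V)*(28 + G - V)
(2595/(-1510) + y(48, -44)/1615)*(-12) = (2595/(-1510) + (-196 - 1*48² - 7*(-44) + 35*48 - 44*48)/1615)*(-12) = (2595*(-1/1510) + (-196 - 1*2304 + 308 + 1680 - 2112)*(1/1615))*(-12) = (-519/302 + (-196 - 2304 + 308 + 1680 - 2112)*(1/1615))*(-12) = (-519/302 - 2624*1/1615)*(-12) = (-519/302 - 2624/1615)*(-12) = -1630633/487730*(-12) = 9783798/243865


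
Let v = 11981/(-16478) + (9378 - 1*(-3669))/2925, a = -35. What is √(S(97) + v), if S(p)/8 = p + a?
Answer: √5159606910832374/3213210 ≈ 22.355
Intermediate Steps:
S(p) = -280 + 8*p (S(p) = 8*(p - 35) = 8*(-35 + p) = -280 + 8*p)
v = 59981347/16066050 (v = 11981*(-1/16478) + (9378 + 3669)*(1/2925) = -11981/16478 + 13047*(1/2925) = -11981/16478 + 4349/975 = 59981347/16066050 ≈ 3.7334)
√(S(97) + v) = √((-280 + 8*97) + 59981347/16066050) = √((-280 + 776) + 59981347/16066050) = √(496 + 59981347/16066050) = √(8028742147/16066050) = √5159606910832374/3213210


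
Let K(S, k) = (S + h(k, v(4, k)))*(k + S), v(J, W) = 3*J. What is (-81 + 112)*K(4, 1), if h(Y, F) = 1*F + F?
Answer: 4340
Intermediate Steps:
h(Y, F) = 2*F (h(Y, F) = F + F = 2*F)
K(S, k) = (24 + S)*(S + k) (K(S, k) = (S + 2*(3*4))*(k + S) = (S + 2*12)*(S + k) = (S + 24)*(S + k) = (24 + S)*(S + k))
(-81 + 112)*K(4, 1) = (-81 + 112)*(4² + 24*4 + 24*1 + 4*1) = 31*(16 + 96 + 24 + 4) = 31*140 = 4340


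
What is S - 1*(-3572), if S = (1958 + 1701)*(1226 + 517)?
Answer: 6381209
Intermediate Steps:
S = 6377637 (S = 3659*1743 = 6377637)
S - 1*(-3572) = 6377637 - 1*(-3572) = 6377637 + 3572 = 6381209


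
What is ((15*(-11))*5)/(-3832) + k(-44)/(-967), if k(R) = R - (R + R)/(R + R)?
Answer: 970215/3705544 ≈ 0.26183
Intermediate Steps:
k(R) = -1 + R (k(R) = R - 2*R/(2*R) = R - 2*R*1/(2*R) = R - 1*1 = R - 1 = -1 + R)
((15*(-11))*5)/(-3832) + k(-44)/(-967) = ((15*(-11))*5)/(-3832) + (-1 - 44)/(-967) = -165*5*(-1/3832) - 45*(-1/967) = -825*(-1/3832) + 45/967 = 825/3832 + 45/967 = 970215/3705544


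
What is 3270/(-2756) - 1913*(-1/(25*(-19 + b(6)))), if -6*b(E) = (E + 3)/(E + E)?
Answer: -27342787/5270850 ≈ -5.1875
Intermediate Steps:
b(E) = -(3 + E)/(12*E) (b(E) = -(E + 3)/(6*(E + E)) = -(3 + E)/(6*(2*E)) = -(3 + E)*1/(2*E)/6 = -(3 + E)/(12*E))
3270/(-2756) - 1913*(-1/(25*(-19 + b(6)))) = 3270/(-2756) - 1913*(-1/(25*(-19 + (1/12)*(-3 - 1*6)/6))) = 3270*(-1/2756) - 1913*(-1/(25*(-19 + (1/12)*(1/6)*(-3 - 6)))) = -1635/1378 - 1913*(-1/(25*(-19 + (1/12)*(1/6)*(-9)))) = -1635/1378 - 1913*(-1/(25*(-19 - 1/8))) = -1635/1378 - 1913/((-153/8*(-25))) = -1635/1378 - 1913/3825/8 = -1635/1378 - 1913*8/3825 = -1635/1378 - 15304/3825 = -27342787/5270850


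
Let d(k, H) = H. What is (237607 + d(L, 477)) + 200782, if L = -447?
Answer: 438866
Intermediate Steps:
(237607 + d(L, 477)) + 200782 = (237607 + 477) + 200782 = 238084 + 200782 = 438866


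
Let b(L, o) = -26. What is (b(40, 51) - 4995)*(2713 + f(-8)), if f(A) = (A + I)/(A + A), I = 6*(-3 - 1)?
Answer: -13632015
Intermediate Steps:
I = -24 (I = 6*(-4) = -24)
f(A) = (-24 + A)/(2*A) (f(A) = (A - 24)/(A + A) = (-24 + A)/((2*A)) = (-24 + A)*(1/(2*A)) = (-24 + A)/(2*A))
(b(40, 51) - 4995)*(2713 + f(-8)) = (-26 - 4995)*(2713 + (1/2)*(-24 - 8)/(-8)) = -5021*(2713 + (1/2)*(-1/8)*(-32)) = -5021*(2713 + 2) = -5021*2715 = -13632015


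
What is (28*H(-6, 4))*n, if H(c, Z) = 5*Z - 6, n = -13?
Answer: -5096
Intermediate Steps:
H(c, Z) = -6 + 5*Z
(28*H(-6, 4))*n = (28*(-6 + 5*4))*(-13) = (28*(-6 + 20))*(-13) = (28*14)*(-13) = 392*(-13) = -5096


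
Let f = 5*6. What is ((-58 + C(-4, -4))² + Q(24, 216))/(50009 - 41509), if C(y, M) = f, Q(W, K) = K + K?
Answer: 304/2125 ≈ 0.14306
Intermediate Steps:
Q(W, K) = 2*K
f = 30
C(y, M) = 30
((-58 + C(-4, -4))² + Q(24, 216))/(50009 - 41509) = ((-58 + 30)² + 2*216)/(50009 - 41509) = ((-28)² + 432)/8500 = (784 + 432)*(1/8500) = 1216*(1/8500) = 304/2125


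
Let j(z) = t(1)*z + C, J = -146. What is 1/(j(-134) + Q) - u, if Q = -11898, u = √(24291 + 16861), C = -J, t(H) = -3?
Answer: -1/11350 - 8*√643 ≈ -202.86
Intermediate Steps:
C = 146 (C = -1*(-146) = 146)
j(z) = 146 - 3*z (j(z) = -3*z + 146 = 146 - 3*z)
u = 8*√643 (u = √41152 = 8*√643 ≈ 202.86)
1/(j(-134) + Q) - u = 1/((146 - 3*(-134)) - 11898) - 8*√643 = 1/((146 + 402) - 11898) - 8*√643 = 1/(548 - 11898) - 8*√643 = 1/(-11350) - 8*√643 = -1/11350 - 8*√643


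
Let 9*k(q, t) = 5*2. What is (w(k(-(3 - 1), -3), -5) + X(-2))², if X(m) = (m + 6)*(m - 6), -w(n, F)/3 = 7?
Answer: 2809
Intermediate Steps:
k(q, t) = 10/9 (k(q, t) = (5*2)/9 = (⅑)*10 = 10/9)
w(n, F) = -21 (w(n, F) = -3*7 = -21)
X(m) = (-6 + m)*(6 + m) (X(m) = (6 + m)*(-6 + m) = (-6 + m)*(6 + m))
(w(k(-(3 - 1), -3), -5) + X(-2))² = (-21 + (-36 + (-2)²))² = (-21 + (-36 + 4))² = (-21 - 32)² = (-53)² = 2809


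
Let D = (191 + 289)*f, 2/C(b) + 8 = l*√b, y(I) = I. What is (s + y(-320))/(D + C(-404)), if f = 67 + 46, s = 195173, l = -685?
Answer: 500875098587340108/139425440446567681 - 133474305*I*√101/139425440446567681 ≈ 3.5924 - 9.6209e-9*I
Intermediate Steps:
f = 113
C(b) = 2/(-8 - 685*√b)
D = 54240 (D = (191 + 289)*113 = 480*113 = 54240)
(s + y(-320))/(D + C(-404)) = (195173 - 320)/(54240 - 2/(8 + 685*√(-404))) = 194853/(54240 - 2/(8 + 685*(2*I*√101))) = 194853/(54240 - 2/(8 + 1370*I*√101))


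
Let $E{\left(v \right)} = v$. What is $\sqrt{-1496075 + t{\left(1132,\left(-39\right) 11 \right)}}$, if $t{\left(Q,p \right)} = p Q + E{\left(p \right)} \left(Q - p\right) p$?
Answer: $\sqrt{285306298} \approx 16891.0$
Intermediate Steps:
$t{\left(Q,p \right)} = Q p + p^{2} \left(Q - p\right)$ ($t{\left(Q,p \right)} = p Q + p \left(Q - p\right) p = Q p + p^{2} \left(Q - p\right)$)
$\sqrt{-1496075 + t{\left(1132,\left(-39\right) 11 \right)}} = \sqrt{-1496075 + \left(-39\right) 11 \left(1132 - \left(\left(-39\right) 11\right)^{2} + 1132 \left(\left(-39\right) 11\right)\right)} = \sqrt{-1496075 - 429 \left(1132 - \left(-429\right)^{2} + 1132 \left(-429\right)\right)} = \sqrt{-1496075 - 429 \left(1132 - 184041 - 485628\right)} = \sqrt{-1496075 - -286802373} = \sqrt{-1496075 + 286802373} = \sqrt{285306298}$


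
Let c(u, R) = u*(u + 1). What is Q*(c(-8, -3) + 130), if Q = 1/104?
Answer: 93/52 ≈ 1.7885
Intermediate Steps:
c(u, R) = u*(1 + u)
Q = 1/104 ≈ 0.0096154
Q*(c(-8, -3) + 130) = (-8*(1 - 8) + 130)/104 = (-8*(-7) + 130)/104 = (56 + 130)/104 = (1/104)*186 = 93/52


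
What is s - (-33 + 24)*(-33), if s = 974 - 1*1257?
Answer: -580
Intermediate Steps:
s = -283 (s = 974 - 1257 = -283)
s - (-33 + 24)*(-33) = -283 - (-33 + 24)*(-33) = -283 - (-9)*(-33) = -283 - 1*297 = -283 - 297 = -580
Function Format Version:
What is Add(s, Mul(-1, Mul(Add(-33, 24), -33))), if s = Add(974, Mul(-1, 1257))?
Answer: -580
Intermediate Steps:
s = -283 (s = Add(974, -1257) = -283)
Add(s, Mul(-1, Mul(Add(-33, 24), -33))) = Add(-283, Mul(-1, Mul(Add(-33, 24), -33))) = Add(-283, Mul(-1, Mul(-9, -33))) = Add(-283, Mul(-1, 297)) = Add(-283, -297) = -580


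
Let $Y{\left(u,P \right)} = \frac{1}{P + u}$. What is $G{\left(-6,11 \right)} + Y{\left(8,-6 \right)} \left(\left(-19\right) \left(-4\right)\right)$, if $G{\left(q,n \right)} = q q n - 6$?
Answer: $428$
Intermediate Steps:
$G{\left(q,n \right)} = -6 + n q^{2}$ ($G{\left(q,n \right)} = q^{2} n - 6 = n q^{2} - 6 = -6 + n q^{2}$)
$G{\left(-6,11 \right)} + Y{\left(8,-6 \right)} \left(\left(-19\right) \left(-4\right)\right) = \left(-6 + 11 \left(-6\right)^{2}\right) + \frac{\left(-19\right) \left(-4\right)}{-6 + 8} = \left(-6 + 11 \cdot 36\right) + \frac{1}{2} \cdot 76 = \left(-6 + 396\right) + \frac{1}{2} \cdot 76 = 390 + 38 = 428$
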